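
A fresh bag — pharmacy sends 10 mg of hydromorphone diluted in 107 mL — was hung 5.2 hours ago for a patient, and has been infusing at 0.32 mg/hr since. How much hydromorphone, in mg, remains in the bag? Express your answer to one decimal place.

8.3 mg

Concentration = 10 mg ÷ 107 mL = 0.09345794 mg/mL
Rate = 0.32 mg/hr ÷ 0.09345794 mg/mL = 3.424 mL/hr
Volume infused = 3.424 mL/hr × 5.2 hr = 17.8048 mL
Volume remaining = 107 − 17.8048 = 89.1952 mL
Drug remaining = 89.1952 mL × 0.09345794 mg/mL = 8.336 mg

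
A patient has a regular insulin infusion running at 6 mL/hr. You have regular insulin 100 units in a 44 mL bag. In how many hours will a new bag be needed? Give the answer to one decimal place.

Duration = 44 mL ÷ 6 mL/hr = 7.333333 hr

7.3 hours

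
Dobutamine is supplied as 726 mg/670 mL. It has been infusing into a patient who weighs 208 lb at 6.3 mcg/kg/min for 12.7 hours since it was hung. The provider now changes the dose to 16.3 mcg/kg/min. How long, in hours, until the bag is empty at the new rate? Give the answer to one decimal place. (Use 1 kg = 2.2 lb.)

Initial rate:
Weight = 208 lb ÷ 2.2 lb/kg = 94.54545 kg
Dose = 6.3 mcg/kg/min × 94.54545 kg = 595.6364 mcg/min
595.6364 mcg/min × 60 min/hr = 35738.18 mcg/hr
Concentration = 726 mg ÷ 670 mL = 1.083582 mg/mL = 1083.582 mcg/mL
Rate = 35738.18 mcg/hr ÷ 1083.582 mcg/mL = 32.98152 mL/hr
Volume infused so far = 32.98152 mL/hr × 12.7 hr = 418.8653 mL
Volume remaining = 670 − 418.8653 = 251.1347 mL
New rate:
Dose = 16.3 mcg/kg/min × 94.54545 kg = 1541.091 mcg/min
1541.091 mcg/min × 60 min/hr = 92465.45 mcg/hr
Rate = 92465.45 mcg/hr ÷ 1083.582 mcg/mL = 85.33313 mL/hr
Time remaining = 251.1347 mL ÷ 85.33313 mL/hr = 2.942992 hr

2.9 hours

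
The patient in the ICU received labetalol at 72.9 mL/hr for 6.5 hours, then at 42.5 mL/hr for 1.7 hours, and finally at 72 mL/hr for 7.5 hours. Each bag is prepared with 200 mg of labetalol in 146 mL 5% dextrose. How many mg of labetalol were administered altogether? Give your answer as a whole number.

1488 mg

Concentration = 200 mg ÷ 146 mL = 1.369863 mg/mL
Stage 1: 72.9 mL/hr × 6.5 hr = 473.85 mL → 473.85 mL × 1.369863 mg/mL = 649.1096 mg
Stage 2: 42.5 mL/hr × 1.7 hr = 72.25 mL → 72.25 mL × 1.369863 mg/mL = 98.9726 mg
Stage 3: 72 mL/hr × 7.5 hr = 540 mL → 540 mL × 1.369863 mg/mL = 739.726 mg
Total = 649.1096 + 98.9726 + 739.726 = 1487.808 mg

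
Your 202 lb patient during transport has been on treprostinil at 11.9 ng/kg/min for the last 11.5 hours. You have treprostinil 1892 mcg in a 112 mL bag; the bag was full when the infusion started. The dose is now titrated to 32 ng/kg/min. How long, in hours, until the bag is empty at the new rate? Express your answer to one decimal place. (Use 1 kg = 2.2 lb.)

Initial rate:
Weight = 202 lb ÷ 2.2 lb/kg = 91.81818 kg
Dose = 11.9 ng/kg/min × 91.81818 kg = 1092.636 ng/min
1092.636 ng/min × 60 min/hr = 65558.18 ng/hr
Concentration = 1892 mcg ÷ 112 mL = 16.89286 mcg/mL = 16892.86 ng/mL
Rate = 65558.18 ng/hr ÷ 16892.86 ng/mL = 3.880823 mL/hr
Volume infused so far = 3.880823 mL/hr × 11.5 hr = 44.62946 mL
Volume remaining = 112 − 44.62946 = 67.37054 mL
New rate:
Dose = 32 ng/kg/min × 91.81818 kg = 2938.182 ng/min
2938.182 ng/min × 60 min/hr = 176290.9 ng/hr
Rate = 176290.9 ng/hr ÷ 16892.86 ng/mL = 10.43583 mL/hr
Time remaining = 67.37054 mL ÷ 10.43583 mL/hr = 6.455698 hr

6.5 hours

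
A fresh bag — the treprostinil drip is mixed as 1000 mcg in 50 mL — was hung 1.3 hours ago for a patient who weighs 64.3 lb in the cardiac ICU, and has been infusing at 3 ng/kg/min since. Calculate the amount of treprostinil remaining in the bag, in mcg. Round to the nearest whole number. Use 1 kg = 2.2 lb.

Weight = 64.3 lb ÷ 2.2 lb/kg = 29.22727 kg
Dose = 3 ng/kg/min × 29.22727 kg = 87.68182 ng/min
87.68182 ng/min × 60 min/hr = 5260.909 ng/hr
Concentration = 1000 mcg ÷ 50 mL = 20 mcg/mL = 20000 ng/mL
Rate = 5260.909 ng/hr ÷ 20000 ng/mL = 0.2630455 mL/hr
Volume infused = 0.2630455 mL/hr × 1.3 hr = 0.3419591 mL
Volume remaining = 50 − 0.3419591 = 49.65804 mL
Drug remaining = 49.65804 mL × 20000 ng/mL = 993160.8 ng = 993.1608 mcg

993 mcg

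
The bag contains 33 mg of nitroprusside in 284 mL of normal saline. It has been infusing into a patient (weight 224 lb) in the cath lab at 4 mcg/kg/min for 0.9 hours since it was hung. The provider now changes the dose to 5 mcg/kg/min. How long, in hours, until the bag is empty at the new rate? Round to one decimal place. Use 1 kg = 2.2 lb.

0.4 hours

Initial rate:
Weight = 224 lb ÷ 2.2 lb/kg = 101.8182 kg
Dose = 4 mcg/kg/min × 101.8182 kg = 407.2727 mcg/min
407.2727 mcg/min × 60 min/hr = 24436.36 mcg/hr
Concentration = 33 mg ÷ 284 mL = 0.1161972 mg/mL = 116.1972 mcg/mL
Rate = 24436.36 mcg/hr ÷ 116.1972 mcg/mL = 210.3008 mL/hr
Volume infused so far = 210.3008 mL/hr × 0.9 hr = 189.2707 mL
Volume remaining = 284 − 189.2707 = 94.72926 mL
New rate:
Dose = 5 mcg/kg/min × 101.8182 kg = 509.0909 mcg/min
509.0909 mcg/min × 60 min/hr = 30545.45 mcg/hr
Rate = 30545.45 mcg/hr ÷ 116.1972 mcg/mL = 262.876 mL/hr
Time remaining = 94.72926 mL ÷ 262.876 mL/hr = 0.3603571 hr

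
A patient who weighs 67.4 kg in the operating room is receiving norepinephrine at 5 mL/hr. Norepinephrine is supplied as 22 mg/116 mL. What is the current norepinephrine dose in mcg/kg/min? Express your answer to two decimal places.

Concentration = 22 mg ÷ 116 mL = 0.1896552 mg/mL = 189.6552 mcg/mL
Drug rate = 5 mL/hr × 189.6552 mcg/mL = 948.2759 mcg/hr
948.2759 mcg/hr ÷ 60 min/hr = 15.8046 mcg/min
15.8046 mcg/min ÷ 67.4 kg = 0.2344896 mcg/kg/min

0.23 mcg/kg/min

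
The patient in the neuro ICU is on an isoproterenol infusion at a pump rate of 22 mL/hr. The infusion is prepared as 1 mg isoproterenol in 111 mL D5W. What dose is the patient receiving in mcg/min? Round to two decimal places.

3.30 mcg/min

Concentration = 1 mg ÷ 111 mL = 0.009009009 mg/mL = 9.009009 mcg/mL
Drug rate = 22 mL/hr × 9.009009 mcg/mL = 198.1982 mcg/hr
198.1982 mcg/hr ÷ 60 min/hr = 3.303303 mcg/min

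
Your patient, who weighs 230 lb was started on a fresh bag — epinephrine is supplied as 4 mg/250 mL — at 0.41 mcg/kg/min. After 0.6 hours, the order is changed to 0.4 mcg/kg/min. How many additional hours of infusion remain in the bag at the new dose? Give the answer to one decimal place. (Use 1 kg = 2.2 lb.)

Initial rate:
Weight = 230 lb ÷ 2.2 lb/kg = 104.5455 kg
Dose = 0.41 mcg/kg/min × 104.5455 kg = 42.86364 mcg/min
42.86364 mcg/min × 60 min/hr = 2571.818 mcg/hr
Concentration = 4 mg ÷ 250 mL = 0.016 mg/mL = 16 mcg/mL
Rate = 2571.818 mcg/hr ÷ 16 mcg/mL = 160.7386 mL/hr
Volume infused so far = 160.7386 mL/hr × 0.6 hr = 96.44318 mL
Volume remaining = 250 − 96.44318 = 153.5568 mL
New rate:
Dose = 0.4 mcg/kg/min × 104.5455 kg = 41.81818 mcg/min
41.81818 mcg/min × 60 min/hr = 2509.091 mcg/hr
Rate = 2509.091 mcg/hr ÷ 16 mcg/mL = 156.8182 mL/hr
Time remaining = 153.5568 mL ÷ 156.8182 mL/hr = 0.9792029 hr

1.0 hours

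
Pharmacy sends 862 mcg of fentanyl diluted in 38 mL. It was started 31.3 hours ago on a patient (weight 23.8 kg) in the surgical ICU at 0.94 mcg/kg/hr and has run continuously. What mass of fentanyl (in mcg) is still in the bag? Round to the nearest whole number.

162 mcg

Dose = 0.94 mcg/kg/hr × 23.8 kg = 22.372 mcg/hr
Concentration = 862 mcg ÷ 38 mL = 22.68421 mcg/mL
Rate = 22.372 mcg/hr ÷ 22.68421 mcg/mL = 0.9862367 mL/hr
Volume infused = 0.9862367 mL/hr × 31.3 hr = 30.86921 mL
Volume remaining = 38 − 30.86921 = 7.130793 mL
Drug remaining = 7.130793 mL × 22.68421 mcg/mL = 161.7564 mcg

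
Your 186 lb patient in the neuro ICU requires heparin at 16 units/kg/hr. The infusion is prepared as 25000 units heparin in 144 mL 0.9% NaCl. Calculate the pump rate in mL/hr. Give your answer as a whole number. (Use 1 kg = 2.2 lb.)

8 mL/hr

Weight = 186 lb ÷ 2.2 lb/kg = 84.54545 kg
Dose = 16 units/kg/hr × 84.54545 kg = 1352.727 units/hr
Concentration = 25000 units ÷ 144 mL = 173.6111 units/mL
Rate = 1352.727 units/hr ÷ 173.6111 units/mL = 7.791709 mL/hr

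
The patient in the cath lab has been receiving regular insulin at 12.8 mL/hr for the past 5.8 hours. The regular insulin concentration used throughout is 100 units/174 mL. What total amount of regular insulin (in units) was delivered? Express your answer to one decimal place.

Concentration = 100 units ÷ 174 mL = 0.5747126 units/mL
Drug rate = 12.8 mL/hr × 0.5747126 units/mL = 7.356322 units/hr
Total = 7.356322 units/hr × 5.8 hr = 42.66667 units

42.7 units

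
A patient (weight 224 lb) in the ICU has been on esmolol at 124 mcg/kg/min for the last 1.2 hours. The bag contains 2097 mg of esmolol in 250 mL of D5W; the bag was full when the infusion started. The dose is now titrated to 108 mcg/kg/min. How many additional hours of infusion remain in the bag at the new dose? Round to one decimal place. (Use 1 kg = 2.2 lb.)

Initial rate:
Weight = 224 lb ÷ 2.2 lb/kg = 101.8182 kg
Dose = 124 mcg/kg/min × 101.8182 kg = 12625.45 mcg/min
12625.45 mcg/min × 60 min/hr = 757527.3 mcg/hr
Concentration = 2097 mg ÷ 250 mL = 8.388 mg/mL = 8388 mcg/mL
Rate = 757527.3 mcg/hr ÷ 8388 mcg/mL = 90.31083 mL/hr
Volume infused so far = 90.31083 mL/hr × 1.2 hr = 108.373 mL
Volume remaining = 250 − 108.373 = 141.627 mL
New rate:
Dose = 108 mcg/kg/min × 101.8182 kg = 10996.36 mcg/min
10996.36 mcg/min × 60 min/hr = 659781.8 mcg/hr
Rate = 659781.8 mcg/hr ÷ 8388 mcg/mL = 78.65782 mL/hr
Time remaining = 141.627 mL ÷ 78.65782 mL/hr = 1.800546 hr

1.8 hours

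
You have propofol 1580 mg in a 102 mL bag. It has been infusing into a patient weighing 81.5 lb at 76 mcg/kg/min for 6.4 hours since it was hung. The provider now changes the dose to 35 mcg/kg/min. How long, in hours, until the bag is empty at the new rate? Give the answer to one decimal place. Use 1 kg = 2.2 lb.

6.4 hours

Initial rate:
Weight = 81.5 lb ÷ 2.2 lb/kg = 37.04545 kg
Dose = 76 mcg/kg/min × 37.04545 kg = 2815.455 mcg/min
2815.455 mcg/min × 60 min/hr = 168927.3 mcg/hr
Concentration = 1580 mg ÷ 102 mL = 15.4902 mg/mL = 15490.2 mcg/mL
Rate = 168927.3 mcg/hr ÷ 15490.2 mcg/mL = 10.90543 mL/hr
Volume infused so far = 10.90543 mL/hr × 6.4 hr = 69.79476 mL
Volume remaining = 102 − 69.79476 = 32.20524 mL
New rate:
Dose = 35 mcg/kg/min × 37.04545 kg = 1296.591 mcg/min
1296.591 mcg/min × 60 min/hr = 77795.45 mcg/hr
Rate = 77795.45 mcg/hr ÷ 15490.2 mcg/mL = 5.022238 mL/hr
Time remaining = 32.20524 mL ÷ 5.022238 mL/hr = 6.412527 hr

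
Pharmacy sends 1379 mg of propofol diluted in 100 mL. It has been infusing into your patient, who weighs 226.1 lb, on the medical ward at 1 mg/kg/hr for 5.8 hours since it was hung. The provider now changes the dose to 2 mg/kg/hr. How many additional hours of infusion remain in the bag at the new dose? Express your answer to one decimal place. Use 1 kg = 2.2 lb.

Initial rate:
Weight = 226.1 lb ÷ 2.2 lb/kg = 102.7727 kg
Dose = 1 mg/kg/hr × 102.7727 kg = 102.7727 mg/hr
Concentration = 1379 mg ÷ 100 mL = 13.79 mg/mL
Rate = 102.7727 mg/hr ÷ 13.79 mg/mL = 7.4527 mL/hr
Volume infused so far = 7.4527 mL/hr × 5.8 hr = 43.22566 mL
Volume remaining = 100 − 43.22566 = 56.77434 mL
New rate:
Dose = 2 mg/kg/hr × 102.7727 kg = 205.5455 mg/hr
Rate = 205.5455 mg/hr ÷ 13.79 mg/mL = 14.9054 mL/hr
Time remaining = 56.77434 mL ÷ 14.9054 mL/hr = 3.808978 hr

3.8 hours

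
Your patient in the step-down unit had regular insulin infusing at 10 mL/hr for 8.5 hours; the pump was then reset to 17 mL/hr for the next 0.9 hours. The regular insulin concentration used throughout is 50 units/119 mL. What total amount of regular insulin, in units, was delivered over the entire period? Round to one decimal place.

Concentration = 50 units ÷ 119 mL = 0.4201681 units/mL
Stage 1: 10 mL/hr × 8.5 hr = 85 mL → 85 mL × 0.4201681 units/mL = 35.71429 units
Stage 2: 17 mL/hr × 0.9 hr = 15.3 mL → 15.3 mL × 0.4201681 units/mL = 6.428571 units
Total = 35.71429 + 6.428571 = 42.14286 units

42.1 units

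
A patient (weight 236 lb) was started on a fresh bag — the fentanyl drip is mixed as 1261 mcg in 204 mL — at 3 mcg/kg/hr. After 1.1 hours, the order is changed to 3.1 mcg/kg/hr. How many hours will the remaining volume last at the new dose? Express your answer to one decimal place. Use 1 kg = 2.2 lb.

2.7 hours

Initial rate:
Weight = 236 lb ÷ 2.2 lb/kg = 107.2727 kg
Dose = 3 mcg/kg/hr × 107.2727 kg = 321.8182 mcg/hr
Concentration = 1261 mcg ÷ 204 mL = 6.181373 mcg/mL
Rate = 321.8182 mcg/hr ÷ 6.181373 mcg/mL = 52.06258 mL/hr
Volume infused so far = 52.06258 mL/hr × 1.1 hr = 57.26883 mL
Volume remaining = 204 − 57.26883 = 146.7312 mL
New rate:
Dose = 3.1 mcg/kg/hr × 107.2727 kg = 332.5455 mcg/hr
Rate = 332.5455 mcg/hr ÷ 6.181373 mcg/mL = 53.798 mL/hr
Time remaining = 146.7312 mL ÷ 53.798 mL/hr = 2.727447 hr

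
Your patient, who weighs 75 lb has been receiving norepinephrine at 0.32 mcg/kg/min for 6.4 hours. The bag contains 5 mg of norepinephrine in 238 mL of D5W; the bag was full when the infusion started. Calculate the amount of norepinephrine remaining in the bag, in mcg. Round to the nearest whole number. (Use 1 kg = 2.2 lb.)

811 mcg

Weight = 75 lb ÷ 2.2 lb/kg = 34.09091 kg
Dose = 0.32 mcg/kg/min × 34.09091 kg = 10.90909 mcg/min
10.90909 mcg/min × 60 min/hr = 654.5455 mcg/hr
Concentration = 5 mg ÷ 238 mL = 0.0210084 mg/mL = 21.0084 mcg/mL
Rate = 654.5455 mcg/hr ÷ 21.0084 mcg/mL = 31.15636 mL/hr
Volume infused = 31.15636 mL/hr × 6.4 hr = 199.4007 mL
Volume remaining = 238 − 199.4007 = 38.59927 mL
Drug remaining = 38.59927 mL × 21.0084 mcg/mL = 810.9091 mcg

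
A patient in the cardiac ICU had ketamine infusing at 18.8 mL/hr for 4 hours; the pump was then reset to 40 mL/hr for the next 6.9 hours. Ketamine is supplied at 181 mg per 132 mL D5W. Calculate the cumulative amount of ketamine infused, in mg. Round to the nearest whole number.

482 mg

Concentration = 181 mg ÷ 132 mL = 1.371212 mg/mL
Stage 1: 18.8 mL/hr × 4 hr = 75.2 mL → 75.2 mL × 1.371212 mg/mL = 103.1152 mg
Stage 2: 40 mL/hr × 6.9 hr = 276 mL → 276 mL × 1.371212 mg/mL = 378.4545 mg
Total = 103.1152 + 378.4545 = 481.5697 mg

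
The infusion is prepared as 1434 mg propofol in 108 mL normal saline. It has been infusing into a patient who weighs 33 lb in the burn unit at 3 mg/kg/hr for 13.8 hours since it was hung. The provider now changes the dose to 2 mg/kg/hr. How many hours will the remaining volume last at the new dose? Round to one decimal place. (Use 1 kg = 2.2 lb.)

27.1 hours

Initial rate:
Weight = 33 lb ÷ 2.2 lb/kg = 15 kg
Dose = 3 mg/kg/hr × 15 kg = 45 mg/hr
Concentration = 1434 mg ÷ 108 mL = 13.27778 mg/mL
Rate = 45 mg/hr ÷ 13.27778 mg/mL = 3.389121 mL/hr
Volume infused so far = 3.389121 mL/hr × 13.8 hr = 46.76987 mL
Volume remaining = 108 − 46.76987 = 61.23013 mL
New rate:
Dose = 2 mg/kg/hr × 15 kg = 30 mg/hr
Rate = 30 mg/hr ÷ 13.27778 mg/mL = 2.259414 mL/hr
Time remaining = 61.23013 mL ÷ 2.259414 mL/hr = 27.1 hr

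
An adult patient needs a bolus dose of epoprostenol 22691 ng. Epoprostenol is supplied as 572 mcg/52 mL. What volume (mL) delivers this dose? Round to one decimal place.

Concentration = 572 mcg ÷ 52 mL = 11 mcg/mL = 11000 ng/mL
Volume = 22691 ng ÷ 11000 ng/mL = 2.062818 mL

2.1 mL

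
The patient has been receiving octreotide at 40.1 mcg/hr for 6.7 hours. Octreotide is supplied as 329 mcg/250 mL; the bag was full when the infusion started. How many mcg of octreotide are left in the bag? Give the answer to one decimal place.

60.3 mcg

Concentration = 329 mcg ÷ 250 mL = 1.316 mcg/mL
Rate = 40.1 mcg/hr ÷ 1.316 mcg/mL = 30.47112 mL/hr
Volume infused = 30.47112 mL/hr × 6.7 hr = 204.1565 mL
Volume remaining = 250 − 204.1565 = 45.84347 mL
Drug remaining = 45.84347 mL × 1.316 mcg/mL = 60.33 mcg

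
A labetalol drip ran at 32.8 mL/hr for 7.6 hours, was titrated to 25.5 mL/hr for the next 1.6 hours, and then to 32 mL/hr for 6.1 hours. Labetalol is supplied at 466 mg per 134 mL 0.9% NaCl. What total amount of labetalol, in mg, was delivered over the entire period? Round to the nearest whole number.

Concentration = 466 mg ÷ 134 mL = 3.477612 mg/mL
Stage 1: 32.8 mL/hr × 7.6 hr = 249.28 mL → 249.28 mL × 3.477612 mg/mL = 866.8991 mg
Stage 2: 25.5 mL/hr × 1.6 hr = 40.8 mL → 40.8 mL × 3.477612 mg/mL = 141.8866 mg
Stage 3: 32 mL/hr × 6.1 hr = 195.2 mL → 195.2 mL × 3.477612 mg/mL = 678.8299 mg
Total = 866.8991 + 141.8866 + 678.8299 = 1687.616 mg

1688 mg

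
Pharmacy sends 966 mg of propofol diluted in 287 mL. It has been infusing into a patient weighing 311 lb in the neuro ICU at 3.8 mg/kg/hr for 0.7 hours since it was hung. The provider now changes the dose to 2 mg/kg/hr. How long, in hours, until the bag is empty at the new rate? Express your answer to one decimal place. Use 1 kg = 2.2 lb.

2.1 hours

Initial rate:
Weight = 311 lb ÷ 2.2 lb/kg = 141.3636 kg
Dose = 3.8 mg/kg/hr × 141.3636 kg = 537.1818 mg/hr
Concentration = 966 mg ÷ 287 mL = 3.365854 mg/mL
Rate = 537.1818 mg/hr ÷ 3.365854 mg/mL = 159.5975 mL/hr
Volume infused so far = 159.5975 mL/hr × 0.7 hr = 111.7182 mL
Volume remaining = 287 − 111.7182 = 175.2818 mL
New rate:
Dose = 2 mg/kg/hr × 141.3636 kg = 282.7273 mg/hr
Rate = 282.7273 mg/hr ÷ 3.365854 mg/mL = 83.99868 mL/hr
Time remaining = 175.2818 mL ÷ 83.99868 mL/hr = 2.08672 hr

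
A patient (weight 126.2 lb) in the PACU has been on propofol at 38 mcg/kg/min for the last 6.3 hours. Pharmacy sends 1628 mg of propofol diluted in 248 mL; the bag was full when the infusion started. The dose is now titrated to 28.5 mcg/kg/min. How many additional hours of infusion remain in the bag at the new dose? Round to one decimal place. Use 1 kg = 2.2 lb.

Initial rate:
Weight = 126.2 lb ÷ 2.2 lb/kg = 57.36364 kg
Dose = 38 mcg/kg/min × 57.36364 kg = 2179.818 mcg/min
2179.818 mcg/min × 60 min/hr = 130789.1 mcg/hr
Concentration = 1628 mg ÷ 248 mL = 6.564516 mg/mL = 6564.516 mcg/mL
Rate = 130789.1 mcg/hr ÷ 6564.516 mcg/mL = 19.92365 mL/hr
Volume infused so far = 19.92365 mL/hr × 6.3 hr = 125.519 mL
Volume remaining = 248 − 125.519 = 122.481 mL
New rate:
Dose = 28.5 mcg/kg/min × 57.36364 kg = 1634.864 mcg/min
1634.864 mcg/min × 60 min/hr = 98091.82 mcg/hr
Rate = 98091.82 mcg/hr ÷ 6564.516 mcg/mL = 14.94273 mL/hr
Time remaining = 122.481 mL ÷ 14.94273 mL/hr = 8.196695 hr

8.2 hours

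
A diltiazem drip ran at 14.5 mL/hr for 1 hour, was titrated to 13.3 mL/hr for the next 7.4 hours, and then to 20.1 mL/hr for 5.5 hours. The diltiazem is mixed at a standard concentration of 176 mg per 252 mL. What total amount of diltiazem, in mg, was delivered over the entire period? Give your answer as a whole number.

Concentration = 176 mg ÷ 252 mL = 0.6984127 mg/mL
Stage 1: 14.5 mL/hr × 1 hr = 14.5 mL → 14.5 mL × 0.6984127 mg/mL = 10.12698 mg
Stage 2: 13.3 mL/hr × 7.4 hr = 98.42 mL → 98.42 mL × 0.6984127 mg/mL = 68.73778 mg
Stage 3: 20.1 mL/hr × 5.5 hr = 110.55 mL → 110.55 mL × 0.6984127 mg/mL = 77.20952 mg
Total = 10.12698 + 68.73778 + 77.20952 = 156.0743 mg

156 mg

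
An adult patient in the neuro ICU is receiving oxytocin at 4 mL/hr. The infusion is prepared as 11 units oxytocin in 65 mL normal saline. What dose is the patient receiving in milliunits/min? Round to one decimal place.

Concentration = 11 units ÷ 65 mL = 0.1692308 units/mL = 169.2308 milliunits/mL
Drug rate = 4 mL/hr × 169.2308 milliunits/mL = 676.9231 milliunits/hr
676.9231 milliunits/hr ÷ 60 min/hr = 11.28205 milliunits/min

11.3 milliunits/min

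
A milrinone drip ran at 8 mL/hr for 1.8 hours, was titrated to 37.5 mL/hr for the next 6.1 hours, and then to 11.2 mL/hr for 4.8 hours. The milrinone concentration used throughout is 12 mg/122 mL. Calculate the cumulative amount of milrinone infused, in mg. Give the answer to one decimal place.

29.2 mg

Concentration = 12 mg ÷ 122 mL = 0.09836066 mg/mL
Stage 1: 8 mL/hr × 1.8 hr = 14.4 mL → 14.4 mL × 0.09836066 mg/mL = 1.416393 mg
Stage 2: 37.5 mL/hr × 6.1 hr = 228.75 mL → 228.75 mL × 0.09836066 mg/mL = 22.5 mg
Stage 3: 11.2 mL/hr × 4.8 hr = 53.76 mL → 53.76 mL × 0.09836066 mg/mL = 5.287869 mg
Total = 1.416393 + 22.5 + 5.287869 = 29.20426 mg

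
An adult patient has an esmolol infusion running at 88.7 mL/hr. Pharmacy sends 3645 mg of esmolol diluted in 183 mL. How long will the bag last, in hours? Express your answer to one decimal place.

2.1 hours

Duration = 183 mL ÷ 88.7 mL/hr = 2.063134 hr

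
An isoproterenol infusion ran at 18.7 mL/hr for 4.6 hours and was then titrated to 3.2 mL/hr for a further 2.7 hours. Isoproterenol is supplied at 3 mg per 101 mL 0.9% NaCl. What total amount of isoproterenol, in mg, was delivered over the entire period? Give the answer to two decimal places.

2.81 mg

Concentration = 3 mg ÷ 101 mL = 0.02970297 mg/mL
Stage 1: 18.7 mL/hr × 4.6 hr = 86.02 mL → 86.02 mL × 0.02970297 mg/mL = 2.55505 mg
Stage 2: 3.2 mL/hr × 2.7 hr = 8.64 mL → 8.64 mL × 0.02970297 mg/mL = 0.2566337 mg
Total = 2.55505 + 0.2566337 = 2.811683 mg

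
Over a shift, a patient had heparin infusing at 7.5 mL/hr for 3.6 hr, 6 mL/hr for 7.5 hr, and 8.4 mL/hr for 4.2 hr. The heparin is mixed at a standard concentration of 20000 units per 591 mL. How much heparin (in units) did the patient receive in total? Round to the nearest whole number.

3630 units

Concentration = 20000 units ÷ 591 mL = 33.84095 units/mL
Stage 1: 7.5 mL/hr × 3.6 hr = 27 mL → 27 mL × 33.84095 units/mL = 913.7056 units
Stage 2: 6 mL/hr × 7.5 hr = 45 mL → 45 mL × 33.84095 units/mL = 1522.843 units
Stage 3: 8.4 mL/hr × 4.2 hr = 35.28 mL → 35.28 mL × 33.84095 units/mL = 1193.909 units
Total = 913.7056 + 1522.843 + 1193.909 = 3630.457 units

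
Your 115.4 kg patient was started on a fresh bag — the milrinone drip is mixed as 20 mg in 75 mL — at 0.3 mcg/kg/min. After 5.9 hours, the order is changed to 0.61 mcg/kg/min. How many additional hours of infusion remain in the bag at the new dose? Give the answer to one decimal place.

1.8 hours

Initial rate:
Dose = 0.3 mcg/kg/min × 115.4 kg = 34.62 mcg/min
34.62 mcg/min × 60 min/hr = 2077.2 mcg/hr
Concentration = 20 mg ÷ 75 mL = 0.2666667 mg/mL = 266.6667 mcg/mL
Rate = 2077.2 mcg/hr ÷ 266.6667 mcg/mL = 7.7895 mL/hr
Volume infused so far = 7.7895 mL/hr × 5.9 hr = 45.95805 mL
Volume remaining = 75 − 45.95805 = 29.04195 mL
New rate:
Dose = 0.61 mcg/kg/min × 115.4 kg = 70.394 mcg/min
70.394 mcg/min × 60 min/hr = 4223.64 mcg/hr
Rate = 4223.64 mcg/hr ÷ 266.6667 mcg/mL = 15.83865 mL/hr
Time remaining = 29.04195 mL ÷ 15.83865 mL/hr = 1.833613 hr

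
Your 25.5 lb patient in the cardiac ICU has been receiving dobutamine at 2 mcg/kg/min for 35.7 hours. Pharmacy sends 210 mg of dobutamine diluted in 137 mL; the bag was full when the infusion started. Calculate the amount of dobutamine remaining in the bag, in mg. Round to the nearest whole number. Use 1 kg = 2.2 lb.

Weight = 25.5 lb ÷ 2.2 lb/kg = 11.59091 kg
Dose = 2 mcg/kg/min × 11.59091 kg = 23.18182 mcg/min
23.18182 mcg/min × 60 min/hr = 1390.909 mcg/hr
Concentration = 210 mg ÷ 137 mL = 1.532847 mg/mL = 1532.847 mcg/mL
Rate = 1390.909 mcg/hr ÷ 1532.847 mcg/mL = 0.9074026 mL/hr
Volume infused = 0.9074026 mL/hr × 35.7 hr = 32.39427 mL
Volume remaining = 137 − 32.39427 = 104.6057 mL
Drug remaining = 104.6057 mL × 1532.847 mcg/mL = 160344.5 mcg = 160.3445 mg

160 mg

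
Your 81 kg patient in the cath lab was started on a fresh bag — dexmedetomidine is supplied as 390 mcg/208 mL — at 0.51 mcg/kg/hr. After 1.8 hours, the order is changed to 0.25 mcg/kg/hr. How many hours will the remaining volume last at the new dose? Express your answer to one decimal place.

15.6 hours

Initial rate:
Dose = 0.51 mcg/kg/hr × 81 kg = 41.31 mcg/hr
Concentration = 390 mcg ÷ 208 mL = 1.875 mcg/mL
Rate = 41.31 mcg/hr ÷ 1.875 mcg/mL = 22.032 mL/hr
Volume infused so far = 22.032 mL/hr × 1.8 hr = 39.6576 mL
Volume remaining = 208 − 39.6576 = 168.3424 mL
New rate:
Dose = 0.25 mcg/kg/hr × 81 kg = 20.25 mcg/hr
Rate = 20.25 mcg/hr ÷ 1.875 mcg/mL = 10.8 mL/hr
Time remaining = 168.3424 mL ÷ 10.8 mL/hr = 15.58726 hr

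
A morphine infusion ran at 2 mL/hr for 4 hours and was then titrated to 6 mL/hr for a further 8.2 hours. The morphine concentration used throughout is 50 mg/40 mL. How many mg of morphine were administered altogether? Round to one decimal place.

71.5 mg

Concentration = 50 mg ÷ 40 mL = 1.25 mg/mL
Stage 1: 2 mL/hr × 4 hr = 8 mL → 8 mL × 1.25 mg/mL = 10 mg
Stage 2: 6 mL/hr × 8.2 hr = 49.2 mL → 49.2 mL × 1.25 mg/mL = 61.5 mg
Total = 10 + 61.5 = 71.5 mg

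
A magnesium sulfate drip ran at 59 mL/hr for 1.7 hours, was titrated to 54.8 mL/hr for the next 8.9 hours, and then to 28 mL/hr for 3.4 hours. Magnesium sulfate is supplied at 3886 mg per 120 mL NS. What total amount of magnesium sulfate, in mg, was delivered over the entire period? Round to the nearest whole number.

22125 mg

Concentration = 3886 mg ÷ 120 mL = 32.38333 mg/mL
Stage 1: 59 mL/hr × 1.7 hr = 100.3 mL → 100.3 mL × 32.38333 mg/mL = 3248.048 mg
Stage 2: 54.8 mL/hr × 8.9 hr = 487.72 mL → 487.72 mL × 32.38333 mg/mL = 15794 mg
Stage 3: 28 mL/hr × 3.4 hr = 95.2 mL → 95.2 mL × 32.38333 mg/mL = 3082.893 mg
Total = 3248.048 + 15794 + 3082.893 = 22124.94 mg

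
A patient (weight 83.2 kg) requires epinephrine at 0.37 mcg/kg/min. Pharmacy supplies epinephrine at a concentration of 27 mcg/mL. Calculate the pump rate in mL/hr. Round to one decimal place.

Dose = 0.37 mcg/kg/min × 83.2 kg = 30.784 mcg/min
30.784 mcg/min × 60 min/hr = 1847.04 mcg/hr
Rate = 1847.04 mcg/hr ÷ 27 mcg/mL = 68.40889 mL/hr

68.4 mL/hr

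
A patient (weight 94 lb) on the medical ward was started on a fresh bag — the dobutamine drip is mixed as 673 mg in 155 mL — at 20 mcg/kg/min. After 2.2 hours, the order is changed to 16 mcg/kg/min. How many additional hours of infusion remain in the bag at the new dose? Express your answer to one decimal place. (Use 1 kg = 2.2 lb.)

13.7 hours

Initial rate:
Weight = 94 lb ÷ 2.2 lb/kg = 42.72727 kg
Dose = 20 mcg/kg/min × 42.72727 kg = 854.5455 mcg/min
854.5455 mcg/min × 60 min/hr = 51272.73 mcg/hr
Concentration = 673 mg ÷ 155 mL = 4.341935 mg/mL = 4341.935 mcg/mL
Rate = 51272.73 mcg/hr ÷ 4341.935 mcg/mL = 11.80873 mL/hr
Volume infused so far = 11.80873 mL/hr × 2.2 hr = 25.9792 mL
Volume remaining = 155 − 25.9792 = 129.0208 mL
New rate:
Dose = 16 mcg/kg/min × 42.72727 kg = 683.6364 mcg/min
683.6364 mcg/min × 60 min/hr = 41018.18 mcg/hr
Rate = 41018.18 mcg/hr ÷ 4341.935 mcg/mL = 9.446981 mL/hr
Time remaining = 129.0208 mL ÷ 9.446981 mL/hr = 13.65736 hr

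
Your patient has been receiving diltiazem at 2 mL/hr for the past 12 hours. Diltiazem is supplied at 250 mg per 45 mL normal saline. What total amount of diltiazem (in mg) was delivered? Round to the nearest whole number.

Concentration = 250 mg ÷ 45 mL = 5.555556 mg/mL
Drug rate = 2 mL/hr × 5.555556 mg/mL = 11.11111 mg/hr
Total = 11.11111 mg/hr × 12 hr = 133.3333 mg

133 mg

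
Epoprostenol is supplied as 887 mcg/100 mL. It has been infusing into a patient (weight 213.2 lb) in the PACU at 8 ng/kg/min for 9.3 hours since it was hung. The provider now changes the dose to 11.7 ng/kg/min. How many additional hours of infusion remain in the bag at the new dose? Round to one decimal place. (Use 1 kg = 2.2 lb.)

6.7 hours

Initial rate:
Weight = 213.2 lb ÷ 2.2 lb/kg = 96.90909 kg
Dose = 8 ng/kg/min × 96.90909 kg = 775.2727 ng/min
775.2727 ng/min × 60 min/hr = 46516.36 ng/hr
Concentration = 887 mcg ÷ 100 mL = 8.87 mcg/mL = 8870 ng/mL
Rate = 46516.36 ng/hr ÷ 8870 ng/mL = 5.244235 mL/hr
Volume infused so far = 5.244235 mL/hr × 9.3 hr = 48.77138 mL
Volume remaining = 100 − 48.77138 = 51.22862 mL
New rate:
Dose = 11.7 ng/kg/min × 96.90909 kg = 1133.836 ng/min
1133.836 ng/min × 60 min/hr = 68030.18 ng/hr
Rate = 68030.18 ng/hr ÷ 8870 ng/mL = 7.669694 mL/hr
Time remaining = 51.22862 mL ÷ 7.669694 mL/hr = 6.679356 hr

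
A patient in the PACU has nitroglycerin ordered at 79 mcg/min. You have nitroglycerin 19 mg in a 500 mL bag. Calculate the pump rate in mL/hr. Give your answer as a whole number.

125 mL/hr

79 mcg/min × 60 min/hr = 4740 mcg/hr
Concentration = 19 mg ÷ 500 mL = 0.038 mg/mL = 38 mcg/mL
Rate = 4740 mcg/hr ÷ 38 mcg/mL = 124.7368 mL/hr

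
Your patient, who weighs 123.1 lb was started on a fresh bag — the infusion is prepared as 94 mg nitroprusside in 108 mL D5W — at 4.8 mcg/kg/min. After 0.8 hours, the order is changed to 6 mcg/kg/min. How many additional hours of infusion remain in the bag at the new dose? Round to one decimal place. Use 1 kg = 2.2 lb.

4.0 hours

Initial rate:
Weight = 123.1 lb ÷ 2.2 lb/kg = 55.95455 kg
Dose = 4.8 mcg/kg/min × 55.95455 kg = 268.5818 mcg/min
268.5818 mcg/min × 60 min/hr = 16114.91 mcg/hr
Concentration = 94 mg ÷ 108 mL = 0.8703704 mg/mL = 870.3704 mcg/mL
Rate = 16114.91 mcg/hr ÷ 870.3704 mcg/mL = 18.515 mL/hr
Volume infused so far = 18.515 mL/hr × 0.8 hr = 14.812 mL
Volume remaining = 108 − 14.812 = 93.188 mL
New rate:
Dose = 6 mcg/kg/min × 55.95455 kg = 335.7273 mcg/min
335.7273 mcg/min × 60 min/hr = 20143.64 mcg/hr
Rate = 20143.64 mcg/hr ÷ 870.3704 mcg/mL = 23.14375 mL/hr
Time remaining = 93.188 mL ÷ 23.14375 mL/hr = 4.026486 hr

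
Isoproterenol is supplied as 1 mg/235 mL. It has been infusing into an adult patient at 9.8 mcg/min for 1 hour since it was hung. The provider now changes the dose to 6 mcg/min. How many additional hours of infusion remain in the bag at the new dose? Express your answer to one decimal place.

1.1 hours

Initial rate:
9.8 mcg/min × 60 min/hr = 588 mcg/hr
Concentration = 1 mg ÷ 235 mL = 0.004255319 mg/mL = 4.255319 mcg/mL
Rate = 588 mcg/hr ÷ 4.255319 mcg/mL = 138.18 mL/hr
Volume infused so far = 138.18 mL/hr × 1 hr = 138.18 mL
Volume remaining = 235 − 138.18 = 96.82 mL
New rate:
6 mcg/min × 60 min/hr = 360 mcg/hr
Rate = 360 mcg/hr ÷ 4.255319 mcg/mL = 84.6 mL/hr
Time remaining = 96.82 mL ÷ 84.6 mL/hr = 1.144444 hr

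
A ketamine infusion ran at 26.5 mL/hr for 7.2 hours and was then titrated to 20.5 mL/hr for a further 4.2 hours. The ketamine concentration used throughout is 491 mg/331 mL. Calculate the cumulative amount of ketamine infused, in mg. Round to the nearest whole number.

411 mg

Concentration = 491 mg ÷ 331 mL = 1.483384 mg/mL
Stage 1: 26.5 mL/hr × 7.2 hr = 190.8 mL → 190.8 mL × 1.483384 mg/mL = 283.0296 mg
Stage 2: 20.5 mL/hr × 4.2 hr = 86.1 mL → 86.1 mL × 1.483384 mg/mL = 127.7193 mg
Total = 283.0296 + 127.7193 = 410.7489 mg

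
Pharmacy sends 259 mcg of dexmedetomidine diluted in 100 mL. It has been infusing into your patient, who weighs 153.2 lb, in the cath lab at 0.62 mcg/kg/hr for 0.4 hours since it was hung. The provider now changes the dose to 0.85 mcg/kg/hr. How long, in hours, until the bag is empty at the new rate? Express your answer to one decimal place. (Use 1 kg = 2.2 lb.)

Initial rate:
Weight = 153.2 lb ÷ 2.2 lb/kg = 69.63636 kg
Dose = 0.62 mcg/kg/hr × 69.63636 kg = 43.17455 mcg/hr
Concentration = 259 mcg ÷ 100 mL = 2.59 mcg/mL
Rate = 43.17455 mcg/hr ÷ 2.59 mcg/mL = 16.66971 mL/hr
Volume infused so far = 16.66971 mL/hr × 0.4 hr = 6.667883 mL
Volume remaining = 100 − 6.667883 = 93.33212 mL
New rate:
Dose = 0.85 mcg/kg/hr × 69.63636 kg = 59.19091 mcg/hr
Rate = 59.19091 mcg/hr ÷ 2.59 mcg/mL = 22.85363 mL/hr
Time remaining = 93.33212 mL ÷ 22.85363 mL/hr = 4.083907 hr

4.1 hours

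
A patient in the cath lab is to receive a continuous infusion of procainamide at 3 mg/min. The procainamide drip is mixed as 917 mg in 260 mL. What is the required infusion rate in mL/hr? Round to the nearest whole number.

3 mg/min × 60 min/hr = 180 mg/hr
Concentration = 917 mg ÷ 260 mL = 3.526923 mg/mL
Rate = 180 mg/hr ÷ 3.526923 mg/mL = 51.03599 mL/hr

51 mL/hr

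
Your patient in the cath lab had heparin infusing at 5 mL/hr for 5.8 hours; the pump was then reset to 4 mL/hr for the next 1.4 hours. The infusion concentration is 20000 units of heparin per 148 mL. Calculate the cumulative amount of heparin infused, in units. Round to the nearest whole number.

Concentration = 20000 units ÷ 148 mL = 135.1351 units/mL
Stage 1: 5 mL/hr × 5.8 hr = 29 mL → 29 mL × 135.1351 units/mL = 3918.919 units
Stage 2: 4 mL/hr × 1.4 hr = 5.6 mL → 5.6 mL × 135.1351 units/mL = 756.7568 units
Total = 3918.919 + 756.7568 = 4675.676 units

4676 units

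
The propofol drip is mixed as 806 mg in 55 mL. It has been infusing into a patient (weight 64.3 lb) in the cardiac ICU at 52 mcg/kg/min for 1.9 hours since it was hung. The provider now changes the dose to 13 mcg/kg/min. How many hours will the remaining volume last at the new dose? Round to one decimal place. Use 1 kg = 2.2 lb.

Initial rate:
Weight = 64.3 lb ÷ 2.2 lb/kg = 29.22727 kg
Dose = 52 mcg/kg/min × 29.22727 kg = 1519.818 mcg/min
1519.818 mcg/min × 60 min/hr = 91189.09 mcg/hr
Concentration = 806 mg ÷ 55 mL = 14.65455 mg/mL = 14654.55 mcg/mL
Rate = 91189.09 mcg/hr ÷ 14654.55 mcg/mL = 6.222581 mL/hr
Volume infused so far = 6.222581 mL/hr × 1.9 hr = 11.8229 mL
Volume remaining = 55 − 11.8229 = 43.1771 mL
New rate:
Dose = 13 mcg/kg/min × 29.22727 kg = 379.9545 mcg/min
379.9545 mcg/min × 60 min/hr = 22797.27 mcg/hr
Rate = 22797.27 mcg/hr ÷ 14654.55 mcg/mL = 1.555645 mL/hr
Time remaining = 43.1771 mL ÷ 1.555645 mL/hr = 27.75511 hr

27.8 hours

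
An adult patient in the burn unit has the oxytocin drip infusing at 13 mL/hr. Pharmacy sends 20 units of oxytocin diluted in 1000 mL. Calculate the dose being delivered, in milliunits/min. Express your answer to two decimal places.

Concentration = 20 units ÷ 1000 mL = 0.02 units/mL = 20 milliunits/mL
Drug rate = 13 mL/hr × 20 milliunits/mL = 260 milliunits/hr
260 milliunits/hr ÷ 60 min/hr = 4.333333 milliunits/min

4.33 milliunits/min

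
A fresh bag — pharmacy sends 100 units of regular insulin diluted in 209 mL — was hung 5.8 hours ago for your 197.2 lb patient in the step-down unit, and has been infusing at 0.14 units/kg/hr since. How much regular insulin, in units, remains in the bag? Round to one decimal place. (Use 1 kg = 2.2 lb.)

Weight = 197.2 lb ÷ 2.2 lb/kg = 89.63636 kg
Dose = 0.14 units/kg/hr × 89.63636 kg = 12.54909 units/hr
Concentration = 100 units ÷ 209 mL = 0.4784689 units/mL
Rate = 12.54909 units/hr ÷ 0.4784689 units/mL = 26.2276 mL/hr
Volume infused = 26.2276 mL/hr × 5.8 hr = 152.1201 mL
Volume remaining = 209 − 152.1201 = 56.87992 mL
Drug remaining = 56.87992 mL × 0.4784689 units/mL = 27.21527 units

27.2 units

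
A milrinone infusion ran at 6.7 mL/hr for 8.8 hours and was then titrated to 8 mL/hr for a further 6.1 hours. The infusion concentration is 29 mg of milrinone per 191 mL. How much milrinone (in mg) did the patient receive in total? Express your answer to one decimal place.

16.4 mg

Concentration = 29 mg ÷ 191 mL = 0.1518325 mg/mL
Stage 1: 6.7 mL/hr × 8.8 hr = 58.96 mL → 58.96 mL × 0.1518325 mg/mL = 8.952042 mg
Stage 2: 8 mL/hr × 6.1 hr = 48.8 mL → 48.8 mL × 0.1518325 mg/mL = 7.409424 mg
Total = 8.952042 + 7.409424 = 16.36147 mg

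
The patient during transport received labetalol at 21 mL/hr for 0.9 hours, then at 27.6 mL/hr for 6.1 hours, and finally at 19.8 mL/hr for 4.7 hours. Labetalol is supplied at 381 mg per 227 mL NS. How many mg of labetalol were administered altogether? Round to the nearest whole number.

470 mg

Concentration = 381 mg ÷ 227 mL = 1.678414 mg/mL
Stage 1: 21 mL/hr × 0.9 hr = 18.9 mL → 18.9 mL × 1.678414 mg/mL = 31.72203 mg
Stage 2: 27.6 mL/hr × 6.1 hr = 168.36 mL → 168.36 mL × 1.678414 mg/mL = 282.5778 mg
Stage 3: 19.8 mL/hr × 4.7 hr = 93.06 mL → 93.06 mL × 1.678414 mg/mL = 156.1932 mg
Total = 31.72203 + 282.5778 + 156.1932 = 470.493 mg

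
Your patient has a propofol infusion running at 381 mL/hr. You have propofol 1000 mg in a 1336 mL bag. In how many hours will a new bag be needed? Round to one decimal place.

Duration = 1336 mL ÷ 381 mL/hr = 3.506562 hr

3.5 hours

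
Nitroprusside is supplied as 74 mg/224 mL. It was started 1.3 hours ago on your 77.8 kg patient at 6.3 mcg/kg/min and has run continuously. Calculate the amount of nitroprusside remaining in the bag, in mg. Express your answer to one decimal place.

Dose = 6.3 mcg/kg/min × 77.8 kg = 490.14 mcg/min
490.14 mcg/min × 60 min/hr = 29408.4 mcg/hr
Concentration = 74 mg ÷ 224 mL = 0.3303571 mg/mL = 330.3571 mcg/mL
Rate = 29408.4 mcg/hr ÷ 330.3571 mcg/mL = 89.02002 mL/hr
Volume infused = 89.02002 mL/hr × 1.3 hr = 115.726 mL
Volume remaining = 224 − 115.726 = 108.274 mL
Drug remaining = 108.274 mL × 330.3571 mcg/mL = 35769.08 mcg = 35.76908 mg

35.8 mg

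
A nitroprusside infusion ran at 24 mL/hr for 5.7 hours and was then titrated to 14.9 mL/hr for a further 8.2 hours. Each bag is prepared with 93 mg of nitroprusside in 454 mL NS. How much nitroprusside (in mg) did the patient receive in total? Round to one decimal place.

53.1 mg

Concentration = 93 mg ÷ 454 mL = 0.2048458 mg/mL
Stage 1: 24 mL/hr × 5.7 hr = 136.8 mL → 136.8 mL × 0.2048458 mg/mL = 28.02291 mg
Stage 2: 14.9 mL/hr × 8.2 hr = 122.18 mL → 122.18 mL × 0.2048458 mg/mL = 25.02806 mg
Total = 28.02291 + 25.02806 = 53.05097 mg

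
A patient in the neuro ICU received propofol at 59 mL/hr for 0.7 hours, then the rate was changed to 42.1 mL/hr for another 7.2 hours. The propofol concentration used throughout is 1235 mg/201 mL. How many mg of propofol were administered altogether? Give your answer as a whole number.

2116 mg

Concentration = 1235 mg ÷ 201 mL = 6.144279 mg/mL
Stage 1: 59 mL/hr × 0.7 hr = 41.3 mL → 41.3 mL × 6.144279 mg/mL = 253.7587 mg
Stage 2: 42.1 mL/hr × 7.2 hr = 303.12 mL → 303.12 mL × 6.144279 mg/mL = 1862.454 mg
Total = 253.7587 + 1862.454 = 2116.212 mg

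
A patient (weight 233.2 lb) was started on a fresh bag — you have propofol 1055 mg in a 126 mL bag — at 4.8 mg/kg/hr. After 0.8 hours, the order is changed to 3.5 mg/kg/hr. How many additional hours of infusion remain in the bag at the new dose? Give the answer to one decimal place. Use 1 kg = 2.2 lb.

Initial rate:
Weight = 233.2 lb ÷ 2.2 lb/kg = 106 kg
Dose = 4.8 mg/kg/hr × 106 kg = 508.8 mg/hr
Concentration = 1055 mg ÷ 126 mL = 8.373016 mg/mL
Rate = 508.8 mg/hr ÷ 8.373016 mg/mL = 60.76664 mL/hr
Volume infused so far = 60.76664 mL/hr × 0.8 hr = 48.61331 mL
Volume remaining = 126 − 48.61331 = 77.38669 mL
New rate:
Dose = 3.5 mg/kg/hr × 106 kg = 371 mg/hr
Rate = 371 mg/hr ÷ 8.373016 mg/mL = 44.309 mL/hr
Time remaining = 77.38669 mL ÷ 44.309 mL/hr = 1.746523 hr

1.7 hours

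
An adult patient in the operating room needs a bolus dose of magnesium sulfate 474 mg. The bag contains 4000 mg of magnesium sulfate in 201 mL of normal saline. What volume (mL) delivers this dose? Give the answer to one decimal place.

Concentration = 4000 mg ÷ 201 mL = 19.9005 mg/mL
Volume = 474 mg ÷ 19.9005 mg/mL = 23.8185 mL

23.8 mL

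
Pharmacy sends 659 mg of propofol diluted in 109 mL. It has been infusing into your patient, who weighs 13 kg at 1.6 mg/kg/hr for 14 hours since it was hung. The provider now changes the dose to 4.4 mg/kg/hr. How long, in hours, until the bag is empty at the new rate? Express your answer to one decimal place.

6.4 hours

Initial rate:
Dose = 1.6 mg/kg/hr × 13 kg = 20.8 mg/hr
Concentration = 659 mg ÷ 109 mL = 6.045872 mg/mL
Rate = 20.8 mg/hr ÷ 6.045872 mg/mL = 3.440364 mL/hr
Volume infused so far = 3.440364 mL/hr × 14 hr = 48.1651 mL
Volume remaining = 109 − 48.1651 = 60.8349 mL
New rate:
Dose = 4.4 mg/kg/hr × 13 kg = 57.2 mg/hr
Rate = 57.2 mg/hr ÷ 6.045872 mg/mL = 9.461002 mL/hr
Time remaining = 60.8349 mL ÷ 9.461002 mL/hr = 6.43007 hr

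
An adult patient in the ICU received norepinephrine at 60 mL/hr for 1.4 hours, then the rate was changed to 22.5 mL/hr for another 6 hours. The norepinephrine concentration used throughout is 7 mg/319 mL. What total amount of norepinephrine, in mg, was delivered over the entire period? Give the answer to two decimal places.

Concentration = 7 mg ÷ 319 mL = 0.02194357 mg/mL
Stage 1: 60 mL/hr × 1.4 hr = 84 mL → 84 mL × 0.02194357 mg/mL = 1.84326 mg
Stage 2: 22.5 mL/hr × 6 hr = 135 mL → 135 mL × 0.02194357 mg/mL = 2.962382 mg
Total = 1.84326 + 2.962382 = 4.805643 mg

4.81 mg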